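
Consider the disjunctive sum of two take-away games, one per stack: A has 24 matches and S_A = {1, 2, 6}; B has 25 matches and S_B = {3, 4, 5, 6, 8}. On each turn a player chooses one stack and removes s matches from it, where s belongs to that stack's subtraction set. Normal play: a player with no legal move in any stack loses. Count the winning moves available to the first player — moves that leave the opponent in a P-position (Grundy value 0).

3

Stack A, S = {1, 2, 6}:
G(0) = 0
G(1) = mex{0} = 1
G(2) = mex{1,0} = 2
G(3) = mex{2,1} = 0
G(4) = mex{0,2} = 1
G(5) = mex{1,0} = 2
G(6) = mex{2,1,0} = 3
G(7) = mex{3,2,1} = 0
G(8) = mex{0,3,2} = 1
G(9) = mex{1,0,0} = 2
G(10) = mex{2,1,1} = 0
G(11) = mex{0,2,2} = 1
G(12) = mex{1,0,3} = 2
G(13) = mex{2,1,0} = 3
G(14) = mex{3,2,1} = 0
G(15) = mex{0,3,2} = 1
G(16) = mex{1,0,0} = 2
G(17) = mex{2,1,1} = 0
G(18) = mex{0,2,2} = 1
G(19) = mex{1,0,3} = 2
G(20) = mex{2,1,0} = 3
G(21) = mex{3,2,1} = 0
G(22) = mex{0,3,2} = 1
G(23) = mex{1,0,0} = 2
G(24) = mex{2,1,1} = 0
G_A(24) = 0.
Stack B, S = {3, 4, 5, 6, 8}:
n :  0  1  2  3  4  5  6  7  8  9 10 11 12 13 14 15 16 17 18 19 20 21 22 23 24 25
G :  0  0  0  1  1  1  2  2  2  3  3  0  0  0  1  1  1  2  2  2  3  3  0  0  0  1
G_B(25) = 1.
Combined Grundy value = 0 ⊕ 1 = 1.
A winning move leaves total XOR = 0, i.e. changes one component's Grundy value g to g ⊕ X where X is the current total.
Stack A: need g' = 0⊕1 = 1. Options: 24−1→G=2, 24−2→G=1, 24−6→G=1. Hits: 2.
Stack B: need g' = 1⊕1 = 0. Options: 25−3→G=0, 25−4→G=3, 25−5→G=3, 25−6→G=2, 25−8→G=2. Hits: 1.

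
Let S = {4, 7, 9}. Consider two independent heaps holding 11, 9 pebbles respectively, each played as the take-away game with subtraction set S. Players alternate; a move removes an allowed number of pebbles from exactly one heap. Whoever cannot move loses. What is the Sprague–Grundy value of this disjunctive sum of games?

0

All heaps use S = {4, 7, 9}:
n :  0  1  2  3  4  5  6  7  8  9 10 11
G :  0  0  0  0  1  1  1  1  2  2  2  2
Heap A: G(11) = 2.
Heap B: G(9) = 2.
Combined Grundy value = 2 ⊕ 2 = 0.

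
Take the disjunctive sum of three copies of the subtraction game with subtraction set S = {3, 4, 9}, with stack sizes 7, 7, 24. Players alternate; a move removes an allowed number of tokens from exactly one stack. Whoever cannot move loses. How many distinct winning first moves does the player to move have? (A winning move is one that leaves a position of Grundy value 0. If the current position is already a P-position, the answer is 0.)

All stacks use S = {3, 4, 9}:
G(0) = 0
G(1) = mex{} = 0
G(2) = mex{} = 0
G(3) = mex{0} = 1
G(4) = mex{0,0} = 1
G(5) = mex{0,0} = 1
G(6) = mex{1,0} = 2
G(7) = mex{1,1} = 0
G(8) = mex{1,1} = 0
G(9) = mex{2,1,0} = 3
G(10) = mex{0,2,0} = 1
G(11) = mex{0,0,0} = 1
G(12) = mex{3,0,1} = 2
G(13) = mex{1,3,1} = 0
G(14) = mex{1,1,1} = 0
G(15) = mex{2,1,2} = 0
G(16) = mex{0,2,0} = 1
G(17) = mex{0,0,0} = 1
G(18) = mex{0,0,3} = 1
G(19) = mex{1,0,1} = 2
G(20) = mex{1,1,1} = 0
G(21) = mex{1,1,2} = 0
G(22) = mex{2,1,0} = 3
G(23) = mex{0,2,0} = 1
G(24) = mex{0,0,0} = 1
Stack A: G(7) = 0.
Stack B: G(7) = 0.
Stack C: G(24) = 1.
Combined Grundy value = 0 ⊕ 0 ⊕ 1 = 1.
A winning move leaves total XOR = 0, i.e. changes one component's Grundy value g to g ⊕ X where X is the current total.
Stack A: need g' = 0⊕1 = 1. Options: 7−3→G=1, 7−4→G=1. Hits: 2.
Stack B: need g' = 0⊕1 = 1. Options: 7−3→G=1, 7−4→G=1. Hits: 2.
Stack C: need g' = 1⊕1 = 0. Options: 24−3→G=0, 24−4→G=0, 24−9→G=0. Hits: 3.

7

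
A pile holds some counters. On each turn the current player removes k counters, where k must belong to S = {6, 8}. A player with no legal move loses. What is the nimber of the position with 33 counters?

0

n :  0  1  2  3  4  5  6  7  8  9 10 11 12 13 14 15 16 17 18 19 20 21 22 23 24 25 26 27 28 29 30 31 32 33
G :  0  0  0  0  0  0  1  1  1  1  1  1  2  2  0  0  0  0  0  0  1  1  1  1  1  1  2  2  0  0  0  0  0  0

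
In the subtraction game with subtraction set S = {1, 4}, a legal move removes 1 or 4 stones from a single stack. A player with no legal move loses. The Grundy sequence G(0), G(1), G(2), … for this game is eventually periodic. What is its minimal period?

5

G(0) = 0
G(1) = mex{0} = 1
G(2) = mex{1} = 0
G(3) = mex{0} = 1
G(4) = mex{1,0} = 2
G(5) = mex{2,1} = 0
G(6) = mex{0,0} = 1
G(7) = mex{1,1} = 0
G(8) = mex{0,2} = 1
G(9) = mex{1,0} = 2
G(10) = mex{2,1} = 0
G(11) = mex{0,0} = 1
G(12) = mex{1,1} = 0
G(13) = mex{0,2} = 1
G(14) = mex{1,0} = 2
G(n+5) = G(n) holds for n = 0,…,3 (a full window of length max(S) = 4), so the sequence is purely periodic with period 5.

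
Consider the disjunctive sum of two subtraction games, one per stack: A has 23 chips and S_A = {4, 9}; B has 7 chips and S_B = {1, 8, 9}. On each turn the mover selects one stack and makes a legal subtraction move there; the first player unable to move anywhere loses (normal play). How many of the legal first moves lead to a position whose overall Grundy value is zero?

1

Stack A, S = {4, 9}:
n :  0  1  2  3  4  5  6  7  8  9 10 11 12 13 14 15 16 17 18 19 20 21 22 23
G :  0  0  0  0  1  1  1  1  0  2  2  2  1  0  0  0  0  1  1  1  1  0  2  2
G_A(23) = 2.
Stack B, S = {1, 8, 9}:
G(0) = 0
G(1) = mex{0} = 1
G(2) = mex{1} = 0
G(3) = mex{0} = 1
G(4) = mex{1} = 0
G(5) = mex{0} = 1
G(6) = mex{1} = 0
G(7) = mex{0} = 1
G_B(7) = 1.
Combined Grundy value = 2 ⊕ 1 = 3.
A winning move leaves total XOR = 0, i.e. changes one component's Grundy value g to g ⊕ X where X is the current total.
Stack A: need g' = 2⊕3 = 1. Options: 23−4→G=1, 23−9→G=0. Hits: 1.
Stack B: need g' = 1⊕3 = 2. Options: 7−1→G=0. Hits: 0.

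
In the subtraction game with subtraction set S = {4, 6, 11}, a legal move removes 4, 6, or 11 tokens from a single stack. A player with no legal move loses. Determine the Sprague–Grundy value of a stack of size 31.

1

n :  0  1  2  3  4  5  6  7  8  9 10 11 12 13 14 15 16 17 18 19 20 21 22 23 24 25 26 27 28 29 30 31
G :  0  0  0  0  1  1  1  1  2  2  0  2  3  3  1  0  2  0  0  1  0  1  1  2  1  0  2  0  2  1  0  1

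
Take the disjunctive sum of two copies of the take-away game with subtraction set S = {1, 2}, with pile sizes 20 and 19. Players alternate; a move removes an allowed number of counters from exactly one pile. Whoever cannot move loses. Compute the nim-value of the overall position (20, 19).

3

All piles use S = {1, 2}:
n :  0  1  2  3  4  5  6  7  8  9 10 11 12 13 14 15 16 17 18 19 20
G :  0  1  2  0  1  2  0  1  2  0  1  2  0  1  2  0  1  2  0  1  2
Pile A: G(20) = 2.
Pile B: G(19) = 1.
Combined Grundy value = 2 ⊕ 1 = 3.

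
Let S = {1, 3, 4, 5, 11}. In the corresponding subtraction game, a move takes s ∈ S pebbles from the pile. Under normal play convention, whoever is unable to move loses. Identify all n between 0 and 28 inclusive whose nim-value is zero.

0, 2, 8, 10, 16, 18, 24, 26

n :  0  1  2  3  4  5  6  7  8  9 10 11 12 13 14 15 16 17 18 19 20 21 22 23 24 25 26 27 28
G :  0  1  0  1  2  3  2  3  0  1  0  1  2  3  2  3  0  1  0  1  2  3  2  3  0  1  0  1  2
P-positions are exactly the n with G(n) = 0.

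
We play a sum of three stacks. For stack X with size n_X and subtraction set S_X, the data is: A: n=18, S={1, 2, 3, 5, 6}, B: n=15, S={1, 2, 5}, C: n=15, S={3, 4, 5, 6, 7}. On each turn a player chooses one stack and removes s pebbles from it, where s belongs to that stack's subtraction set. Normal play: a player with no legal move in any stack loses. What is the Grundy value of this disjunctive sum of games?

Stack A, S = {1, 2, 3, 5, 6}:
G(0) = 0
G(1) = mex{0} = 1
G(2) = mex{1,0} = 2
G(3) = mex{2,1,0} = 3
G(4) = mex{3,2,1} = 0
G(5) = mex{0,3,2,0} = 1
G(6) = mex{1,0,3,1,0} = 2
G(7) = mex{2,1,0,2,1} = 3
G(8) = mex{3,2,1,3,2} = 0
G(9) = mex{0,3,2,0,3} = 1
G(10) = mex{1,0,3,1,0} = 2
G(11) = mex{2,1,0,2,1} = 3
G(12) = mex{3,2,1,3,2} = 0
G(13) = mex{0,3,2,0,3} = 1
G(14) = mex{1,0,3,1,0} = 2
G(15) = mex{2,1,0,2,1} = 3
G(16) = mex{3,2,1,3,2} = 0
G(17) = mex{0,3,2,0,3} = 1
G(18) = mex{1,0,3,1,0} = 2
G_A(18) = 2.
Stack B, S = {1, 2, 5}:
n :  0  1  2  3  4  5  6  7  8  9 10 11 12 13 14 15
G :  0  1  2  0  1  2  0  1  2  0  1  2  0  1  2  0
G_B(15) = 0.
Stack C, S = {3, 4, 5, 6, 7}:
n :  0  1  2  3  4  5  6  7  8  9 10 11 12 13 14 15
G :  0  0  0  1  1  1  2  2  2  3  0  0  0  1  1  1
G_C(15) = 1.
Combined Grundy value = 2 ⊕ 0 ⊕ 1 = 3.

3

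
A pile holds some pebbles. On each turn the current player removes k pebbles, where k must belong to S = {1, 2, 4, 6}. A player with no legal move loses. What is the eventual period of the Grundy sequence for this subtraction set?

8

n :  0  1  2  3  4  5  6  7  8  9 10 11 12 13 14 15 16 17
G :  0  1  2  0  1  2  3  4  0  1  2  0  1  2  3  4  0  1
G(n+8) = G(n) holds for n = 0,…,5 (a full window of length max(S) = 6), so the sequence is purely periodic with period 8.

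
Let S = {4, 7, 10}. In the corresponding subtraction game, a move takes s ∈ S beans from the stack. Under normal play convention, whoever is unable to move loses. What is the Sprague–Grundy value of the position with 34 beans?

n :  0  1  2  3  4  5  6  7  8  9 10 11 12 13 14 15 16 17 18 19 20 21 22 23 24 25 26 27 28 29 30 31 32 33 34
G :  0  0  0  0  1  1  1  1  2  2  2  2  3  3  0  0  0  0  1  1  1  1  2  2  2  2  3  3  0  0  0  0  1  1  1

1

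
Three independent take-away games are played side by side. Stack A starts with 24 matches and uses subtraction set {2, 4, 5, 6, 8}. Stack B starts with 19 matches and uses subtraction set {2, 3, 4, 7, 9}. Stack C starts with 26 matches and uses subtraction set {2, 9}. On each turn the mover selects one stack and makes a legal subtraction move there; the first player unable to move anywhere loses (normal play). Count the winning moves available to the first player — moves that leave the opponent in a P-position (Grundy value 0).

4

Stack A, S = {2, 4, 5, 6, 8}:
G(0) = 0
G(1) = mex{} = 0
G(2) = mex{0} = 1
G(3) = mex{0} = 1
G(4) = mex{1,0} = 2
G(5) = mex{1,0,0} = 2
G(6) = mex{2,1,0,0} = 3
G(7) = mex{2,1,1,0} = 3
G(8) = mex{3,2,1,1,0} = 4
G(9) = mex{3,2,2,1,0} = 4
G(10) = mex{4,3,2,2,1} = 0
G(11) = mex{4,3,3,2,1} = 0
G(12) = mex{0,4,3,3,2} = 1
G(13) = mex{0,4,4,3,2} = 1
G(14) = mex{1,0,4,4,3} = 2
G(15) = mex{1,0,0,4,3} = 2
G(16) = mex{2,1,0,0,4} = 3
G(17) = mex{2,1,1,0,4} = 3
G(18) = mex{3,2,1,1,0} = 4
G(19) = mex{3,2,2,1,0} = 4
G(20) = mex{4,3,2,2,1} = 0
G(21) = mex{4,3,3,2,1} = 0
G(22) = mex{0,4,3,3,2} = 1
G(23) = mex{0,4,4,3,2} = 1
G(24) = mex{1,0,4,4,3} = 2
G_A(24) = 2.
Stack B, S = {2, 3, 4, 7, 9}:
n :  0  1  2  3  4  5  6  7  8  9 10 11 12 13 14 15 16 17 18 19
G :  0  0  1  1  2  2  0  3  1  4  2  0  0  1  1  2  2  0  3  1
G_B(19) = 1.
Stack C, S = {2, 9}:
G(0) = 0
G(1) = mex{} = 0
G(2) = mex{0} = 1
G(3) = mex{0} = 1
G(4) = mex{1} = 0
G(5) = mex{1} = 0
G(6) = mex{0} = 1
G(7) = mex{0} = 1
G(8) = mex{1} = 0
G(9) = mex{1,0} = 2
G(10) = mex{0,0} = 1
G(11) = mex{2,1} = 0
G(12) = mex{1,1} = 0
G(13) = mex{0,0} = 1
G(14) = mex{0,0} = 1
G(15) = mex{1,1} = 0
G(16) = mex{1,1} = 0
G(17) = mex{0,0} = 1
G(18) = mex{0,2} = 1
G(19) = mex{1,1} = 0
G(20) = mex{1,0} = 2
G(21) = mex{0,0} = 1
G(22) = mex{2,1} = 0
G(23) = mex{1,1} = 0
G(24) = mex{0,0} = 1
G(25) = mex{0,0} = 1
G(26) = mex{1,1} = 0
G_C(26) = 0.
Combined Grundy value = 2 ⊕ 1 ⊕ 0 = 3.
A winning move leaves total XOR = 0, i.e. changes one component's Grundy value g to g ⊕ X where X is the current total.
Stack A: need g' = 2⊕3 = 1. Options: 24−2→G=1, 24−4→G=0, 24−5→G=4, 24−6→G=4, 24−8→G=3. Hits: 1.
Stack B: need g' = 1⊕3 = 2. Options: 19−2→G=0, 19−3→G=2, 19−4→G=2, 19−7→G=0, 19−9→G=2. Hits: 3.
Stack C: need g' = 0⊕3 = 3. Options: 26−2→G=1, 26−9→G=1. Hits: 0.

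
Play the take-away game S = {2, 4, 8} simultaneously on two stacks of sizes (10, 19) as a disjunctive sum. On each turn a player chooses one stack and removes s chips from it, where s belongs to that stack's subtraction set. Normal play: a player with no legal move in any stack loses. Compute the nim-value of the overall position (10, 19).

2

All stacks use S = {2, 4, 8}:
G(0) = 0
G(1) = mex{} = 0
G(2) = mex{0} = 1
G(3) = mex{0} = 1
G(4) = mex{1,0} = 2
G(5) = mex{1,0} = 2
G(6) = mex{2,1} = 0
G(7) = mex{2,1} = 0
G(8) = mex{0,2,0} = 1
G(9) = mex{0,2,0} = 1
G(10) = mex{1,0,1} = 2
G(11) = mex{1,0,1} = 2
G(12) = mex{2,1,2} = 0
G(13) = mex{2,1,2} = 0
G(14) = mex{0,2,0} = 1
G(15) = mex{0,2,0} = 1
G(16) = mex{1,0,1} = 2
G(17) = mex{1,0,1} = 2
G(18) = mex{2,1,2} = 0
G(19) = mex{2,1,2} = 0
Stack A: G(10) = 2.
Stack B: G(19) = 0.
Combined Grundy value = 2 ⊕ 0 = 2.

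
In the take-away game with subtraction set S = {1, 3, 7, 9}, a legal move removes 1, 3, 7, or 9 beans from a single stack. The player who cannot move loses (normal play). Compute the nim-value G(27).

G(0) = 0
G(1) = mex{0} = 1
G(2) = mex{1} = 0
G(3) = mex{0,0} = 1
G(4) = mex{1,1} = 0
G(5) = mex{0,0} = 1
G(6) = mex{1,1} = 0
G(7) = mex{0,0,0} = 1
G(8) = mex{1,1,1} = 0
G(9) = mex{0,0,0,0} = 1
G(10) = mex{1,1,1,1} = 0
G(11) = mex{0,0,0,0} = 1
G(12) = mex{1,1,1,1} = 0
G(13) = mex{0,0,0,0} = 1
G(14) = mex{1,1,1,1} = 0
G(15) = mex{0,0,0,0} = 1
G(16) = mex{1,1,1,1} = 0
G(17) = mex{0,0,0,0} = 1
G(18) = mex{1,1,1,1} = 0
G(19) = mex{0,0,0,0} = 1
G(20) = mex{1,1,1,1} = 0
G(21) = mex{0,0,0,0} = 1
G(22) = mex{1,1,1,1} = 0
G(23) = mex{0,0,0,0} = 1
G(24) = mex{1,1,1,1} = 0
G(25) = mex{0,0,0,0} = 1
G(26) = mex{1,1,1,1} = 0
G(27) = mex{0,0,0,0} = 1

1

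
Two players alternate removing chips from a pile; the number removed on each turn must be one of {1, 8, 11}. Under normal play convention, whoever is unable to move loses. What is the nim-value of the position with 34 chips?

2

G(0) = 0
G(1) = mex{0} = 1
G(2) = mex{1} = 0
G(3) = mex{0} = 1
G(4) = mex{1} = 0
G(5) = mex{0} = 1
G(6) = mex{1} = 0
G(7) = mex{0} = 1
G(8) = mex{1,0} = 2
G(9) = mex{2,1} = 0
G(10) = mex{0,0} = 1
G(11) = mex{1,1,0} = 2
G(12) = mex{2,0,1} = 3
G(13) = mex{3,1,0} = 2
G(14) = mex{2,0,1} = 3
G(15) = mex{3,1,0} = 2
G(16) = mex{2,2,1} = 0
G(17) = mex{0,0,0} = 1
G(18) = mex{1,1,1} = 0
G(19) = mex{0,2,2} = 1
G(20) = mex{1,3,0} = 2
G(21) = mex{2,2,1} = 0
G(22) = mex{0,3,2} = 1
G(23) = mex{1,2,3} = 0
G(24) = mex{0,0,2} = 1
G(25) = mex{1,1,3} = 0
G(26) = mex{0,0,2} = 1
G(27) = mex{1,1,0} = 2
G(28) = mex{2,2,1} = 0
G(29) = mex{0,0,0} = 1
G(30) = mex{1,1,1} = 0
G(31) = mex{0,0,2} = 1
G(32) = mex{1,1,0} = 2
G(33) = mex{2,0,1} = 3
G(34) = mex{3,1,0} = 2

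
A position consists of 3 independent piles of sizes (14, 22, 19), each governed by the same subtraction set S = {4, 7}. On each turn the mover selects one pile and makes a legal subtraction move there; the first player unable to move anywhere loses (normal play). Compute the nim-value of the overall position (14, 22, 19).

All piles use S = {4, 7}:
G(0) = 0
G(1) = mex{} = 0
G(2) = mex{} = 0
G(3) = mex{} = 0
G(4) = mex{0} = 1
G(5) = mex{0} = 1
G(6) = mex{0} = 1
G(7) = mex{0,0} = 1
G(8) = mex{1,0} = 2
G(9) = mex{1,0} = 2
G(10) = mex{1,0} = 2
G(11) = mex{1,1} = 0
G(12) = mex{2,1} = 0
G(13) = mex{2,1} = 0
G(14) = mex{2,1} = 0
G(15) = mex{0,2} = 1
G(16) = mex{0,2} = 1
G(17) = mex{0,2} = 1
G(18) = mex{0,0} = 1
G(19) = mex{1,0} = 2
G(20) = mex{1,0} = 2
G(21) = mex{1,0} = 2
G(22) = mex{1,1} = 0
Pile A: G(14) = 0.
Pile B: G(22) = 0.
Pile C: G(19) = 2.
Combined Grundy value = 0 ⊕ 0 ⊕ 2 = 2.

2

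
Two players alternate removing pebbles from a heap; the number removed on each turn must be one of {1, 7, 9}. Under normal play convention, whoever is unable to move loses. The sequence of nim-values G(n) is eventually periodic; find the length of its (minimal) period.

2

n :  0  1  2  3  4  5  6  7  8  9 10 11 12 13 14
G :  0  1  0  1  0  1  0  1  0  1  0  1  0  1  0
G(n+2) = G(n) holds for n = 0,…,8 (a full window of length max(S) = 9), so the sequence is purely periodic with period 2.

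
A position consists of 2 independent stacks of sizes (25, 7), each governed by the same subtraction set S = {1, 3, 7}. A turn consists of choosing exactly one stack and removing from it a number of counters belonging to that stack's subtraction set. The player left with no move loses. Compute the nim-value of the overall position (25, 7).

0

All stacks use S = {1, 3, 7}:
n :  0  1  2  3  4  5  6  7  8  9 10 11 12 13 14 15 16 17 18 19 20 21 22 23 24 25
G :  0  1  0  1  0  1  0  1  0  1  0  1  0  1  0  1  0  1  0  1  0  1  0  1  0  1
Stack A: G(25) = 1.
Stack B: G(7) = 1.
Combined Grundy value = 1 ⊕ 1 = 0.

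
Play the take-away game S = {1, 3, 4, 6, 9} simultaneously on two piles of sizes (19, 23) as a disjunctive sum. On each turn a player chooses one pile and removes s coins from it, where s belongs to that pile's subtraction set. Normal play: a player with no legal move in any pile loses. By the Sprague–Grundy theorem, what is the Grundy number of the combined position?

2

All piles use S = {1, 3, 4, 6, 9}:
n :  0  1  2  3  4  5  6  7  8  9 10 11 12 13 14 15 16 17 18 19 20 21 22 23
G :  0  1  0  1  2  3  2  0  1  4  3  2  0  1  0  1  2  3  2  0  1  4  3  2
Pile A: G(19) = 0.
Pile B: G(23) = 2.
Combined Grundy value = 0 ⊕ 2 = 2.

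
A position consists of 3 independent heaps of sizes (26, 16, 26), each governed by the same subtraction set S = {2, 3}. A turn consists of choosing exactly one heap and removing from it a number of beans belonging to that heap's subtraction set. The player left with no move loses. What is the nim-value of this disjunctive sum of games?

0

All heaps use S = {2, 3}:
G(0) = 0
G(1) = mex{} = 0
G(2) = mex{0} = 1
G(3) = mex{0,0} = 1
G(4) = mex{1,0} = 2
G(5) = mex{1,1} = 0
G(6) = mex{2,1} = 0
G(7) = mex{0,2} = 1
G(8) = mex{0,0} = 1
G(9) = mex{1,0} = 2
G(10) = mex{1,1} = 0
G(11) = mex{2,1} = 0
G(12) = mex{0,2} = 1
G(13) = mex{0,0} = 1
G(14) = mex{1,0} = 2
G(15) = mex{1,1} = 0
G(16) = mex{2,1} = 0
G(17) = mex{0,2} = 1
G(18) = mex{0,0} = 1
G(19) = mex{1,0} = 2
G(20) = mex{1,1} = 0
G(21) = mex{2,1} = 0
G(22) = mex{0,2} = 1
G(23) = mex{0,0} = 1
G(24) = mex{1,0} = 2
G(25) = mex{1,1} = 0
G(26) = mex{2,1} = 0
Heap A: G(26) = 0.
Heap B: G(16) = 0.
Heap C: G(26) = 0.
Combined Grundy value = 0 ⊕ 0 ⊕ 0 = 0.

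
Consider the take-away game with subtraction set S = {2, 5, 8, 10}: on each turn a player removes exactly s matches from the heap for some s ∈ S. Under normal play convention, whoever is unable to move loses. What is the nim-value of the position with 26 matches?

3

n :  0  1  2  3  4  5  6  7  8  9 10 11 12 13 14 15 16 17 18 19 20 21 22 23 24 25 26
G :  0  0  1  1  0  2  1  0  2  1  3  2  2  0  3  1  0  3  1  0  0  1  1  2  2  4  3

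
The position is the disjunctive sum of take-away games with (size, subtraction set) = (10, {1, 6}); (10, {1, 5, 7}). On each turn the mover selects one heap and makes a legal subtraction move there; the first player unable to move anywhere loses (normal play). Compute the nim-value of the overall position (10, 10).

1

Heap A, S = {1, 6}:
G(0) = 0
G(1) = mex{0} = 1
G(2) = mex{1} = 0
G(3) = mex{0} = 1
G(4) = mex{1} = 0
G(5) = mex{0} = 1
G(6) = mex{1,0} = 2
G(7) = mex{2,1} = 0
G(8) = mex{0,0} = 1
G(9) = mex{1,1} = 0
G(10) = mex{0,0} = 1
G_A(10) = 1.
Heap B, S = {1, 5, 7}:
G(0) = 0
G(1) = mex{0} = 1
G(2) = mex{1} = 0
G(3) = mex{0} = 1
G(4) = mex{1} = 0
G(5) = mex{0,0} = 1
G(6) = mex{1,1} = 0
G(7) = mex{0,0,0} = 1
G(8) = mex{1,1,1} = 0
G(9) = mex{0,0,0} = 1
G(10) = mex{1,1,1} = 0
G_B(10) = 0.
Combined Grundy value = 1 ⊕ 0 = 1.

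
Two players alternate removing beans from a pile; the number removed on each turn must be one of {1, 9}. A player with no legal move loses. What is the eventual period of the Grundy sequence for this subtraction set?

G(0) = 0
G(1) = mex{0} = 1
G(2) = mex{1} = 0
G(3) = mex{0} = 1
G(4) = mex{1} = 0
G(5) = mex{0} = 1
G(6) = mex{1} = 0
G(7) = mex{0} = 1
G(8) = mex{1} = 0
G(9) = mex{0,0} = 1
G(10) = mex{1,1} = 0
G(11) = mex{0,0} = 1
G(12) = mex{1,1} = 0
G(13) = mex{0,0} = 1
G(14) = mex{1,1} = 0
G(n+2) = G(n) holds for n = 0,…,8 (a full window of length max(S) = 9), so the sequence is purely periodic with period 2.

2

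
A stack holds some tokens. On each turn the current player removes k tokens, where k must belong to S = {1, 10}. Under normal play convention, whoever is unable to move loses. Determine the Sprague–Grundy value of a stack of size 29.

n :  0  1  2  3  4  5  6  7  8  9 10 11 12 13 14 15 16 17 18 19 20 21 22 23 24 25 26 27 28 29
G :  0  1  0  1  0  1  0  1  0  1  2  0  1  0  1  0  1  0  1  0  1  2  0  1  0  1  0  1  0  1

1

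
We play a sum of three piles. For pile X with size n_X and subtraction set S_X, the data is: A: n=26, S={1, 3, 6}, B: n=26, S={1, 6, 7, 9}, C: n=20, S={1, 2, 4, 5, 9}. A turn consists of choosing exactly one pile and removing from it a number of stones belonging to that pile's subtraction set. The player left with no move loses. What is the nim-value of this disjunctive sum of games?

3

Pile A, S = {1, 3, 6}:
n :  0  1  2  3  4  5  6  7  8  9 10 11 12 13 14 15 16 17 18 19 20 21 22 23 24 25 26
G :  0  1  0  1  0  1  2  3  2  0  1  0  1  0  1  2  3  2  0  1  0  1  0  1  2  3  2
G_A(26) = 2.
Pile B, S = {1, 6, 7, 9}:
G(0) = 0
G(1) = mex{0} = 1
G(2) = mex{1} = 0
G(3) = mex{0} = 1
G(4) = mex{1} = 0
G(5) = mex{0} = 1
G(6) = mex{1,0} = 2
G(7) = mex{2,1,0} = 3
G(8) = mex{3,0,1} = 2
G(9) = mex{2,1,0,0} = 3
G(10) = mex{3,0,1,1} = 2
G(11) = mex{2,1,0,0} = 3
G(12) = mex{3,2,1,1} = 0
G(13) = mex{0,3,2,0} = 1
G(14) = mex{1,2,3,1} = 0
G(15) = mex{0,3,2,2} = 1
G(16) = mex{1,2,3,3} = 0
G(17) = mex{0,3,2,2} = 1
G(18) = mex{1,0,3,3} = 2
G(19) = mex{2,1,0,2} = 3
G(20) = mex{3,0,1,3} = 2
G(21) = mex{2,1,0,0} = 3
G(22) = mex{3,0,1,1} = 2
G(23) = mex{2,1,0,0} = 3
G(24) = mex{3,2,1,1} = 0
G(25) = mex{0,3,2,0} = 1
G(26) = mex{1,2,3,1} = 0
G_B(26) = 0.
Pile C, S = {1, 2, 4, 5, 9}:
G(0) = 0
G(1) = mex{0} = 1
G(2) = mex{1,0} = 2
G(3) = mex{2,1} = 0
G(4) = mex{0,2,0} = 1
G(5) = mex{1,0,1,0} = 2
G(6) = mex{2,1,2,1} = 0
G(7) = mex{0,2,0,2} = 1
G(8) = mex{1,0,1,0} = 2
G(9) = mex{2,1,2,1,0} = 3
G(10) = mex{3,2,0,2,1} = 4
G(11) = mex{4,3,1,0,2} = 5
G(12) = mex{5,4,2,1,0} = 3
G(13) = mex{3,5,3,2,1} = 0
G(14) = mex{0,3,4,3,2} = 1
G(15) = mex{1,0,5,4,0} = 2
G(16) = mex{2,1,3,5,1} = 0
G(17) = mex{0,2,0,3,2} = 1
G(18) = mex{1,0,1,0,3} = 2
G(19) = mex{2,1,2,1,4} = 0
G(20) = mex{0,2,0,2,5} = 1
G_C(20) = 1.
Combined Grundy value = 2 ⊕ 0 ⊕ 1 = 3.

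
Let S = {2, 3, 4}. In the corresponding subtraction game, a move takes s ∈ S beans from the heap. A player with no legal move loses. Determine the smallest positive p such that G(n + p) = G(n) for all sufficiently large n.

G(0) = 0
G(1) = mex{} = 0
G(2) = mex{0} = 1
G(3) = mex{0,0} = 1
G(4) = mex{1,0,0} = 2
G(5) = mex{1,1,0} = 2
G(6) = mex{2,1,1} = 0
G(7) = mex{2,2,1} = 0
G(8) = mex{0,2,2} = 1
G(9) = mex{0,0,2} = 1
G(10) = mex{1,0,0} = 2
G(11) = mex{1,1,0} = 2
G(12) = mex{2,1,1} = 0
G(13) = mex{2,2,1} = 0
G(14) = mex{0,2,2} = 1
G(n+6) = G(n) holds for n = 0,…,3 (a full window of length max(S) = 4), so the sequence is purely periodic with period 6.

6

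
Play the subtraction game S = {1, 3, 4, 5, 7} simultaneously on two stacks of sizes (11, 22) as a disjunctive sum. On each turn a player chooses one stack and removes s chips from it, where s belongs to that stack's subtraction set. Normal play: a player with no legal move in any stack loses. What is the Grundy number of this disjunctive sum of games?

3

All stacks use S = {1, 3, 4, 5, 7}:
G(0) = 0
G(1) = mex{0} = 1
G(2) = mex{1} = 0
G(3) = mex{0,0} = 1
G(4) = mex{1,1,0} = 2
G(5) = mex{2,0,1,0} = 3
G(6) = mex{3,1,0,1} = 2
G(7) = mex{2,2,1,0,0} = 3
G(8) = mex{3,3,2,1,1} = 0
G(9) = mex{0,2,3,2,0} = 1
G(10) = mex{1,3,2,3,1} = 0
G(11) = mex{0,0,3,2,2} = 1
G(12) = mex{1,1,0,3,3} = 2
G(13) = mex{2,0,1,0,2} = 3
G(14) = mex{3,1,0,1,3} = 2
G(15) = mex{2,2,1,0,0} = 3
G(16) = mex{3,3,2,1,1} = 0
G(17) = mex{0,2,3,2,0} = 1
G(18) = mex{1,3,2,3,1} = 0
G(19) = mex{0,0,3,2,2} = 1
G(20) = mex{1,1,0,3,3} = 2
G(21) = mex{2,0,1,0,2} = 3
G(22) = mex{3,1,0,1,3} = 2
Stack A: G(11) = 1.
Stack B: G(22) = 2.
Combined Grundy value = 1 ⊕ 2 = 3.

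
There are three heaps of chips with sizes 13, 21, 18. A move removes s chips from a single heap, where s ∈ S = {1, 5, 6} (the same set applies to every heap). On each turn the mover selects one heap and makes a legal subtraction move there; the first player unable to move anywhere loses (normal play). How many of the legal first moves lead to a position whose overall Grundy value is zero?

3

All heaps use S = {1, 5, 6}:
n :  0  1  2  3  4  5  6  7  8  9 10 11 12 13 14 15 16 17 18 19 20 21
G :  0  1  0  1  0  1  2  3  2  3  2  0  1  0  1  0  1  2  3  2  3  2
Heap A: G(13) = 0.
Heap B: G(21) = 2.
Heap C: G(18) = 3.
Combined Grundy value = 0 ⊕ 2 ⊕ 3 = 1.
A winning move leaves total XOR = 0, i.e. changes one component's Grundy value g to g ⊕ X where X is the current total.
Heap A: need g' = 0⊕1 = 1. Options: 13−1→G=1, 13−5→G=2, 13−6→G=3. Hits: 1.
Heap B: need g' = 2⊕1 = 3. Options: 21−1→G=3, 21−5→G=1, 21−6→G=0. Hits: 1.
Heap C: need g' = 3⊕1 = 2. Options: 18−1→G=2, 18−5→G=0, 18−6→G=1. Hits: 1.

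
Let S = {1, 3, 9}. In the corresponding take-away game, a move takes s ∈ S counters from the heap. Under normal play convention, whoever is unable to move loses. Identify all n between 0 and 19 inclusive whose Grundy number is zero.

n :  0  1  2  3  4  5  6  7  8  9 10 11 12 13 14 15 16 17 18 19
G :  0  1  0  1  0  1  0  1  0  1  0  1  0  1  0  1  0  1  0  1
P-positions are exactly the n with G(n) = 0.

0, 2, 4, 6, 8, 10, 12, 14, 16, 18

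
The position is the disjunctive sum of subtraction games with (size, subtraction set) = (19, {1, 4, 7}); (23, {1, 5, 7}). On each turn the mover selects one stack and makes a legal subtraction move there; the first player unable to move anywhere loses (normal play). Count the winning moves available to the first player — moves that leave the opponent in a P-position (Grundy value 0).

Stack A, S = {1, 4, 7}:
G(0) = 0
G(1) = mex{0} = 1
G(2) = mex{1} = 0
G(3) = mex{0} = 1
G(4) = mex{1,0} = 2
G(5) = mex{2,1} = 0
G(6) = mex{0,0} = 1
G(7) = mex{1,1,0} = 2
G(8) = mex{2,2,1} = 0
G(9) = mex{0,0,0} = 1
G(10) = mex{1,1,1} = 0
G(11) = mex{0,2,2} = 1
G(12) = mex{1,0,0} = 2
G(13) = mex{2,1,1} = 0
G(14) = mex{0,0,2} = 1
G(15) = mex{1,1,0} = 2
G(16) = mex{2,2,1} = 0
G(17) = mex{0,0,0} = 1
G(18) = mex{1,1,1} = 0
G(19) = mex{0,2,2} = 1
G_A(19) = 1.
Stack B, S = {1, 5, 7}:
G(0) = 0
G(1) = mex{0} = 1
G(2) = mex{1} = 0
G(3) = mex{0} = 1
G(4) = mex{1} = 0
G(5) = mex{0,0} = 1
G(6) = mex{1,1} = 0
G(7) = mex{0,0,0} = 1
G(8) = mex{1,1,1} = 0
G(9) = mex{0,0,0} = 1
G(10) = mex{1,1,1} = 0
G(11) = mex{0,0,0} = 1
G(12) = mex{1,1,1} = 0
G(13) = mex{0,0,0} = 1
G(14) = mex{1,1,1} = 0
G(15) = mex{0,0,0} = 1
G(16) = mex{1,1,1} = 0
G(17) = mex{0,0,0} = 1
G(18) = mex{1,1,1} = 0
G(19) = mex{0,0,0} = 1
G(20) = mex{1,1,1} = 0
G(21) = mex{0,0,0} = 1
G(22) = mex{1,1,1} = 0
G(23) = mex{0,0,0} = 1
G_B(23) = 1.
Combined Grundy value = 1 ⊕ 1 = 0.
A winning move leaves total XOR = 0, i.e. changes one component's Grundy value g to g ⊕ X where X is the current total.
Stack A: target g' = 1⊕0 = 1, but every legal move changes the Grundy value (mex property), so 0 moves.
Stack B: target g' = 1⊕0 = 1, but every legal move changes the Grundy value (mex property), so 0 moves.

0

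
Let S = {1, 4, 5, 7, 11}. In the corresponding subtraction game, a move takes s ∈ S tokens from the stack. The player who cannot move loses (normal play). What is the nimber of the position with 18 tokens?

n :  0  1  2  3  4  5  6  7  8  9 10 11 12 13 14 15 16 17 18
G :  0  1  0  1  2  3  2  3  0  1  0  1  2  3  2  3  0  1  0

0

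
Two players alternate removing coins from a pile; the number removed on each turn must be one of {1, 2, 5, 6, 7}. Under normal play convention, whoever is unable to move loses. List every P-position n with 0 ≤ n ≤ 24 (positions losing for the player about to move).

0, 3, 11, 14, 22

n :  0  1  2  3  4  5  6  7  8  9 10 11 12 13 14 15 16 17 18 19 20 21 22 23 24
G :  0  1  2  0  1  2  3  4  5  3  4  0  1  2  0  1  2  3  4  5  3  4  0  1  2
P-positions are exactly the n with G(n) = 0.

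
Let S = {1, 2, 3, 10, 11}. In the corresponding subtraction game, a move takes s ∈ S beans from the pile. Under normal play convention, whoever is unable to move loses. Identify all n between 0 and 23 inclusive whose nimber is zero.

n :  0  1  2  3  4  5  6  7  8  9 10 11 12 13 14 15 16 17 18 19 20 21 22 23
G :  0  1  2  3  0  1  2  3  0  1  2  3  0  1  2  3  0  1  2  3  0  1  2  3
P-positions are exactly the n with G(n) = 0.

0, 4, 8, 12, 16, 20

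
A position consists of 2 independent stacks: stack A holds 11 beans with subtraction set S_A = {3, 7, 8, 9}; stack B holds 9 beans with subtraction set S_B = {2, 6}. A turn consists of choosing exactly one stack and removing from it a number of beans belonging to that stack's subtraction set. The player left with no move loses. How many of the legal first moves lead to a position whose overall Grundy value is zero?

Stack A, S = {3, 7, 8, 9}:
G(0) = 0
G(1) = mex{} = 0
G(2) = mex{} = 0
G(3) = mex{0} = 1
G(4) = mex{0} = 1
G(5) = mex{0} = 1
G(6) = mex{1} = 0
G(7) = mex{1,0} = 2
G(8) = mex{1,0,0} = 2
G(9) = mex{0,0,0,0} = 1
G(10) = mex{2,1,0,0} = 3
G(11) = mex{2,1,1,0} = 3
G_A(11) = 3.
Stack B, S = {2, 6}:
n : 0 1 2 3 4 5 6 7 8 9
G : 0 0 1 1 0 0 1 1 0 0
G_B(9) = 0.
Combined Grundy value = 3 ⊕ 0 = 3.
A winning move leaves total XOR = 0, i.e. changes one component's Grundy value g to g ⊕ X where X is the current total.
Stack A: need g' = 3⊕3 = 0. Options: 11−3→G=2, 11−7→G=1, 11−8→G=1, 11−9→G=0. Hits: 1.
Stack B: need g' = 0⊕3 = 3. Options: 9−2→G=1, 9−6→G=1. Hits: 0.

1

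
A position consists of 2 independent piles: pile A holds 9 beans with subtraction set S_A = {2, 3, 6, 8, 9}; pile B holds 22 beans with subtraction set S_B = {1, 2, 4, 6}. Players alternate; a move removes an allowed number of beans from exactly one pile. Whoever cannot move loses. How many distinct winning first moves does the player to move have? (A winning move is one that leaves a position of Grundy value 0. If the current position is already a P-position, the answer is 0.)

Pile A, S = {2, 3, 6, 8, 9}:
G(0) = 0
G(1) = mex{} = 0
G(2) = mex{0} = 1
G(3) = mex{0,0} = 1
G(4) = mex{1,0} = 2
G(5) = mex{1,1} = 0
G(6) = mex{2,1,0} = 3
G(7) = mex{0,2,0} = 1
G(8) = mex{3,0,1,0} = 2
G(9) = mex{1,3,1,0,0} = 2
G_A(9) = 2.
Pile B, S = {1, 2, 4, 6}:
G(0) = 0
G(1) = mex{0} = 1
G(2) = mex{1,0} = 2
G(3) = mex{2,1} = 0
G(4) = mex{0,2,0} = 1
G(5) = mex{1,0,1} = 2
G(6) = mex{2,1,2,0} = 3
G(7) = mex{3,2,0,1} = 4
G(8) = mex{4,3,1,2} = 0
G(9) = mex{0,4,2,0} = 1
G(10) = mex{1,0,3,1} = 2
G(11) = mex{2,1,4,2} = 0
G(12) = mex{0,2,0,3} = 1
G(13) = mex{1,0,1,4} = 2
G(14) = mex{2,1,2,0} = 3
G(15) = mex{3,2,0,1} = 4
G(16) = mex{4,3,1,2} = 0
G(17) = mex{0,4,2,0} = 1
G(18) = mex{1,0,3,1} = 2
G(19) = mex{2,1,4,2} = 0
G(20) = mex{0,2,0,3} = 1
G(21) = mex{1,0,1,4} = 2
G(22) = mex{2,1,2,0} = 3
G_B(22) = 3.
Combined Grundy value = 2 ⊕ 3 = 1.
A winning move leaves total XOR = 0, i.e. changes one component's Grundy value g to g ⊕ X where X is the current total.
Pile A: need g' = 2⊕1 = 3. Options: 9−2→G=1, 9−3→G=3, 9−6→G=1, 9−8→G=0, 9−9→G=0. Hits: 1.
Pile B: need g' = 3⊕1 = 2. Options: 22−1→G=2, 22−2→G=1, 22−4→G=2, 22−6→G=0. Hits: 2.

3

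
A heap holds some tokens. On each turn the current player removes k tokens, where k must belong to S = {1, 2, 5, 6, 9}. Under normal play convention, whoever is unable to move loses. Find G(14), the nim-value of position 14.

0

G(0) = 0
G(1) = mex{0} = 1
G(2) = mex{1,0} = 2
G(3) = mex{2,1} = 0
G(4) = mex{0,2} = 1
G(5) = mex{1,0,0} = 2
G(6) = mex{2,1,1,0} = 3
G(7) = mex{3,2,2,1} = 0
G(8) = mex{0,3,0,2} = 1
G(9) = mex{1,0,1,0,0} = 2
G(10) = mex{2,1,2,1,1} = 0
G(11) = mex{0,2,3,2,2} = 1
G(12) = mex{1,0,0,3,0} = 2
G(13) = mex{2,1,1,0,1} = 3
G(14) = mex{3,2,2,1,2} = 0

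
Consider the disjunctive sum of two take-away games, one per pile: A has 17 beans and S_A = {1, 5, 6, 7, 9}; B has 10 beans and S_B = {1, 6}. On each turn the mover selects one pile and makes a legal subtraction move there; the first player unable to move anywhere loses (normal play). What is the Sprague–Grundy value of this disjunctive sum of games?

0

Pile A, S = {1, 5, 6, 7, 9}:
n :  0  1  2  3  4  5  6  7  8  9 10 11 12 13 14 15 16 17
G :  0  1  0  1  0  1  2  3  2  3  2  3  0  1  0  1  0  1
G_A(17) = 1.
Pile B, S = {1, 6}:
n :  0  1  2  3  4  5  6  7  8  9 10
G :  0  1  0  1  0  1  2  0  1  0  1
G_B(10) = 1.
Combined Grundy value = 1 ⊕ 1 = 0.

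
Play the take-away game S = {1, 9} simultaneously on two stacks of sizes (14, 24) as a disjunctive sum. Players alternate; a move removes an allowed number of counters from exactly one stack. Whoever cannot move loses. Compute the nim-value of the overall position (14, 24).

All stacks use S = {1, 9}:
G(0) = 0
G(1) = mex{0} = 1
G(2) = mex{1} = 0
G(3) = mex{0} = 1
G(4) = mex{1} = 0
G(5) = mex{0} = 1
G(6) = mex{1} = 0
G(7) = mex{0} = 1
G(8) = mex{1} = 0
G(9) = mex{0,0} = 1
G(10) = mex{1,1} = 0
G(11) = mex{0,0} = 1
G(12) = mex{1,1} = 0
G(13) = mex{0,0} = 1
G(14) = mex{1,1} = 0
G(15) = mex{0,0} = 1
G(16) = mex{1,1} = 0
G(17) = mex{0,0} = 1
G(18) = mex{1,1} = 0
G(19) = mex{0,0} = 1
G(20) = mex{1,1} = 0
G(21) = mex{0,0} = 1
G(22) = mex{1,1} = 0
G(23) = mex{0,0} = 1
G(24) = mex{1,1} = 0
Stack A: G(14) = 0.
Stack B: G(24) = 0.
Combined Grundy value = 0 ⊕ 0 = 0.

0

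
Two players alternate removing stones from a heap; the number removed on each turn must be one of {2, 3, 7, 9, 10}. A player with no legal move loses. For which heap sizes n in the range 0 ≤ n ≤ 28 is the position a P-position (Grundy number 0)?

n :  0  1  2  3  4  5  6  7  8  9 10 11 12 13 14 15 16 17 18 19 20 21 22 23 24 25 26 27 28
G :  0  0  1  1  2  0  0  1  1  2  2  3  3  4  4  2  3  0  0  1  1  2  0  0  1  1  2  2  3
P-positions are exactly the n with G(n) = 0.

0, 1, 5, 6, 17, 18, 22, 23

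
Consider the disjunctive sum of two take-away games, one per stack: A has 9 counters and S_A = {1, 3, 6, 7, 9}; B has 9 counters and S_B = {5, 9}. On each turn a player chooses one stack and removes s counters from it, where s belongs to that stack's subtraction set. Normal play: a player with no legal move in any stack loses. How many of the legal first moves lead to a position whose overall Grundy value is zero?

Stack A, S = {1, 3, 6, 7, 9}:
G(0) = 0
G(1) = mex{0} = 1
G(2) = mex{1} = 0
G(3) = mex{0,0} = 1
G(4) = mex{1,1} = 0
G(5) = mex{0,0} = 1
G(6) = mex{1,1,0} = 2
G(7) = mex{2,0,1,0} = 3
G(8) = mex{3,1,0,1} = 2
G(9) = mex{2,2,1,0,0} = 3
G_A(9) = 3.
Stack B, S = {5, 9}:
n : 0 1 2 3 4 5 6 7 8 9
G : 0 0 0 0 0 1 1 1 1 1
G_B(9) = 1.
Combined Grundy value = 3 ⊕ 1 = 2.
A winning move leaves total XOR = 0, i.e. changes one component's Grundy value g to g ⊕ X where X is the current total.
Stack A: need g' = 3⊕2 = 1. Options: 9−1→G=2, 9−3→G=2, 9−6→G=1, 9−7→G=0, 9−9→G=0. Hits: 1.
Stack B: need g' = 1⊕2 = 3. Options: 9−5→G=0, 9−9→G=0. Hits: 0.

1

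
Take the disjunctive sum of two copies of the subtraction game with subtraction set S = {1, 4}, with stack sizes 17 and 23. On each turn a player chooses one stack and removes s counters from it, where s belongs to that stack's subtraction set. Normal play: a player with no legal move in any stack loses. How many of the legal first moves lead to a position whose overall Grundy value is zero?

All stacks use S = {1, 4}:
G(0) = 0
G(1) = mex{0} = 1
G(2) = mex{1} = 0
G(3) = mex{0} = 1
G(4) = mex{1,0} = 2
G(5) = mex{2,1} = 0
G(6) = mex{0,0} = 1
G(7) = mex{1,1} = 0
G(8) = mex{0,2} = 1
G(9) = mex{1,0} = 2
G(10) = mex{2,1} = 0
G(11) = mex{0,0} = 1
G(12) = mex{1,1} = 0
G(13) = mex{0,2} = 1
G(14) = mex{1,0} = 2
G(15) = mex{2,1} = 0
G(16) = mex{0,0} = 1
G(17) = mex{1,1} = 0
G(18) = mex{0,2} = 1
G(19) = mex{1,0} = 2
G(20) = mex{2,1} = 0
G(21) = mex{0,0} = 1
G(22) = mex{1,1} = 0
G(23) = mex{0,2} = 1
Stack A: G(17) = 0.
Stack B: G(23) = 1.
Combined Grundy value = 0 ⊕ 1 = 1.
A winning move leaves total XOR = 0, i.e. changes one component's Grundy value g to g ⊕ X where X is the current total.
Stack A: need g' = 0⊕1 = 1. Options: 17−1→G=1, 17−4→G=1. Hits: 2.
Stack B: need g' = 1⊕1 = 0. Options: 23−1→G=0, 23−4→G=2. Hits: 1.

3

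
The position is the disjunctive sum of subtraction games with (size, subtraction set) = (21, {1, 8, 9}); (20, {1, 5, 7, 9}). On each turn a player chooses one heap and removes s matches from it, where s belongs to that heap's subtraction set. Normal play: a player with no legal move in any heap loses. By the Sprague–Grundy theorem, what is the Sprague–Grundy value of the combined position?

1

Heap A, S = {1, 8, 9}:
n :  0  1  2  3  4  5  6  7  8  9 10 11 12 13 14 15 16 17 18 19 20 21
G :  0  1  0  1  0  1  0  1  2  3  2  3  2  3  2  3  0  1  0  1  0  1
G_A(21) = 1.
Heap B, S = {1, 5, 7, 9}:
n :  0  1  2  3  4  5  6  7  8  9 10 11 12 13 14 15 16 17 18 19 20
G :  0  1  0  1  0  1  0  1  0  1  0  1  0  1  0  1  0  1  0  1  0
G_B(20) = 0.
Combined Grundy value = 1 ⊕ 0 = 1.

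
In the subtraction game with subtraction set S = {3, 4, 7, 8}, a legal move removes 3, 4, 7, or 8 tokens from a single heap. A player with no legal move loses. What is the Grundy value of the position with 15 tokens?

1

G(0) = 0
G(1) = mex{} = 0
G(2) = mex{} = 0
G(3) = mex{0} = 1
G(4) = mex{0,0} = 1
G(5) = mex{0,0} = 1
G(6) = mex{1,0} = 2
G(7) = mex{1,1,0} = 2
G(8) = mex{1,1,0,0} = 2
G(9) = mex{2,1,0,0} = 3
G(10) = mex{2,2,1,0} = 3
G(11) = mex{2,2,1,1} = 0
G(12) = mex{3,2,1,1} = 0
G(13) = mex{3,3,2,1} = 0
G(14) = mex{0,3,2,2} = 1
G(15) = mex{0,0,2,2} = 1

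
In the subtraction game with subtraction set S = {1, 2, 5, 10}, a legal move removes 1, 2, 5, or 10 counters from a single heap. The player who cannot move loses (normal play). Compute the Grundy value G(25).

G(0) = 0
G(1) = mex{0} = 1
G(2) = mex{1,0} = 2
G(3) = mex{2,1} = 0
G(4) = mex{0,2} = 1
G(5) = mex{1,0,0} = 2
G(6) = mex{2,1,1} = 0
G(7) = mex{0,2,2} = 1
G(8) = mex{1,0,0} = 2
G(9) = mex{2,1,1} = 0
G(10) = mex{0,2,2,0} = 1
G(11) = mex{1,0,0,1} = 2
G(12) = mex{2,1,1,2} = 0
G(13) = mex{0,2,2,0} = 1
G(14) = mex{1,0,0,1} = 2
G(15) = mex{2,1,1,2} = 0
G(16) = mex{0,2,2,0} = 1
G(17) = mex{1,0,0,1} = 2
G(18) = mex{2,1,1,2} = 0
G(19) = mex{0,2,2,0} = 1
G(20) = mex{1,0,0,1} = 2
G(21) = mex{2,1,1,2} = 0
G(22) = mex{0,2,2,0} = 1
G(23) = mex{1,0,0,1} = 2
G(24) = mex{2,1,1,2} = 0
G(25) = mex{0,2,2,0} = 1

1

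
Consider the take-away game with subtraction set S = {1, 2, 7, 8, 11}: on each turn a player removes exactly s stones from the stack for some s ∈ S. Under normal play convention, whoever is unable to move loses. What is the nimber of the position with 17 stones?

G(0) = 0
G(1) = mex{0} = 1
G(2) = mex{1,0} = 2
G(3) = mex{2,1} = 0
G(4) = mex{0,2} = 1
G(5) = mex{1,0} = 2
G(6) = mex{2,1} = 0
G(7) = mex{0,2,0} = 1
G(8) = mex{1,0,1,0} = 2
G(9) = mex{2,1,2,1} = 0
G(10) = mex{0,2,0,2} = 1
G(11) = mex{1,0,1,0,0} = 2
G(12) = mex{2,1,2,1,1} = 0
G(13) = mex{0,2,0,2,2} = 1
G(14) = mex{1,0,1,0,0} = 2
G(15) = mex{2,1,2,1,1} = 0
G(16) = mex{0,2,0,2,2} = 1
G(17) = mex{1,0,1,0,0} = 2

2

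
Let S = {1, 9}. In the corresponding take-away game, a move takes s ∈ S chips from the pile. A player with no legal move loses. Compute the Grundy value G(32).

G(0) = 0
G(1) = mex{0} = 1
G(2) = mex{1} = 0
G(3) = mex{0} = 1
G(4) = mex{1} = 0
G(5) = mex{0} = 1
G(6) = mex{1} = 0
G(7) = mex{0} = 1
G(8) = mex{1} = 0
G(9) = mex{0,0} = 1
G(10) = mex{1,1} = 0
G(11) = mex{0,0} = 1
G(12) = mex{1,1} = 0
G(13) = mex{0,0} = 1
G(14) = mex{1,1} = 0
G(15) = mex{0,0} = 1
G(16) = mex{1,1} = 0
G(17) = mex{0,0} = 1
G(18) = mex{1,1} = 0
G(19) = mex{0,0} = 1
G(20) = mex{1,1} = 0
G(21) = mex{0,0} = 1
G(22) = mex{1,1} = 0
G(23) = mex{0,0} = 1
G(24) = mex{1,1} = 0
G(25) = mex{0,0} = 1
G(26) = mex{1,1} = 0
G(27) = mex{0,0} = 1
G(28) = mex{1,1} = 0
G(29) = mex{0,0} = 1
G(30) = mex{1,1} = 0
G(31) = mex{0,0} = 1
G(32) = mex{1,1} = 0

0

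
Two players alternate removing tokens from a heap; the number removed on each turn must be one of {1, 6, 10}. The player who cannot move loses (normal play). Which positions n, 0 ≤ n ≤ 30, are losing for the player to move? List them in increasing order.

G(0) = 0
G(1) = mex{0} = 1
G(2) = mex{1} = 0
G(3) = mex{0} = 1
G(4) = mex{1} = 0
G(5) = mex{0} = 1
G(6) = mex{1,0} = 2
G(7) = mex{2,1} = 0
G(8) = mex{0,0} = 1
G(9) = mex{1,1} = 0
G(10) = mex{0,0,0} = 1
G(11) = mex{1,1,1} = 0
G(12) = mex{0,2,0} = 1
G(13) = mex{1,0,1} = 2
G(14) = mex{2,1,0} = 3
G(15) = mex{3,0,1} = 2
G(16) = mex{2,1,2} = 0
G(17) = mex{0,0,0} = 1
G(18) = mex{1,1,1} = 0
G(19) = mex{0,2,0} = 1
G(20) = mex{1,3,1} = 0
G(21) = mex{0,2,0} = 1
G(22) = mex{1,0,1} = 2
G(23) = mex{2,1,2} = 0
G(24) = mex{0,0,3} = 1
G(25) = mex{1,1,2} = 0
G(26) = mex{0,0,0} = 1
G(27) = mex{1,1,1} = 0
G(28) = mex{0,2,0} = 1
G(29) = mex{1,0,1} = 2
G(30) = mex{2,1,0} = 3
P-positions are exactly the n with G(n) = 0.

0, 2, 4, 7, 9, 11, 16, 18, 20, 23, 25, 27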